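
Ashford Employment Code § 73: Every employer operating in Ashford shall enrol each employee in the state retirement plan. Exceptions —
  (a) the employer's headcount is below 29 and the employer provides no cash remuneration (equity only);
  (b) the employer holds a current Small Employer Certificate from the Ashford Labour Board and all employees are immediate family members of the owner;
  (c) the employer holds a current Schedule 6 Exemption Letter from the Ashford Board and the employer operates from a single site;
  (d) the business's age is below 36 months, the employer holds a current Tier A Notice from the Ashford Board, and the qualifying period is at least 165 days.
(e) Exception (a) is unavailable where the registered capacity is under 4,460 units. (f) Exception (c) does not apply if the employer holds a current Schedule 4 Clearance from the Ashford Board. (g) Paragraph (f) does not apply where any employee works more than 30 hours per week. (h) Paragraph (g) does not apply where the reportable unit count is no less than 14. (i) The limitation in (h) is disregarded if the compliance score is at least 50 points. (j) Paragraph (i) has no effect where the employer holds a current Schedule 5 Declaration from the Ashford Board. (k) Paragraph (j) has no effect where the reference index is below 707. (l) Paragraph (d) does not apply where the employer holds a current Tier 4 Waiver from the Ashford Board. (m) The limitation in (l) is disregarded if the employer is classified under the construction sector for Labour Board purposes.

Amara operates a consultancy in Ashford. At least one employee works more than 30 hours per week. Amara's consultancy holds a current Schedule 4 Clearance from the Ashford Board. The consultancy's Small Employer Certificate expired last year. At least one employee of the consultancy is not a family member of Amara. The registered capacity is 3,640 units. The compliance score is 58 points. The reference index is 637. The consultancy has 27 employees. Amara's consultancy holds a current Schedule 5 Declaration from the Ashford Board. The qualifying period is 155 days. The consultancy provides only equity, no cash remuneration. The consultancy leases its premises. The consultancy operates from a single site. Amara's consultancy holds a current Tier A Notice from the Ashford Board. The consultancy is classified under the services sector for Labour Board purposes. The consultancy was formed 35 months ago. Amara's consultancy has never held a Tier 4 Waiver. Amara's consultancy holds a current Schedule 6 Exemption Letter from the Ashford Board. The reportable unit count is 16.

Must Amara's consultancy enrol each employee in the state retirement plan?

No — exception (c) applies; Amara's consultancy is not required to enrol each employee in the state retirement plan.

Exception (a): the employer's headcount is 27, below the 29 limit; remuneration is equity-only — every condition holds. But: (e) operates against (a): the registered capacity is 3,640 units, under the 4,460 units limit. Exception (a) does not apply.
Exception (b) requires that the employer holds a current Small Employer Certificate from the Ashford Labour Board; but the Small Employer Certificate has expired, so (b) is unavailable.
Exception (c): a current Schedule 6 Exemption Letter is held; the employer operates from a single site — every condition holds. Considering the limiting provisions: (f) would limit (c) — a current Schedule 4 Clearance is held — but (g) sets (f) aside: (g) operates against (f): at least one employee exceeds 30 hours/week. (h) would limit (g) — the reportable unit count is 16, meeting the 14 threshold — but (i) sets (h) aside: (i) operates against (h): the compliance score is 58 points, meeting the 50 points threshold. (j) operates (a current Schedule 5 Declaration is held), but yields to (k): (k) operates against (j): the reference index is 637, below the 707 limit. So (c) applies.
Exception (d) requires that the qualifying period is at least 165 days; but the qualifying period is 155 days, short of 165 days, so (d) is unavailable.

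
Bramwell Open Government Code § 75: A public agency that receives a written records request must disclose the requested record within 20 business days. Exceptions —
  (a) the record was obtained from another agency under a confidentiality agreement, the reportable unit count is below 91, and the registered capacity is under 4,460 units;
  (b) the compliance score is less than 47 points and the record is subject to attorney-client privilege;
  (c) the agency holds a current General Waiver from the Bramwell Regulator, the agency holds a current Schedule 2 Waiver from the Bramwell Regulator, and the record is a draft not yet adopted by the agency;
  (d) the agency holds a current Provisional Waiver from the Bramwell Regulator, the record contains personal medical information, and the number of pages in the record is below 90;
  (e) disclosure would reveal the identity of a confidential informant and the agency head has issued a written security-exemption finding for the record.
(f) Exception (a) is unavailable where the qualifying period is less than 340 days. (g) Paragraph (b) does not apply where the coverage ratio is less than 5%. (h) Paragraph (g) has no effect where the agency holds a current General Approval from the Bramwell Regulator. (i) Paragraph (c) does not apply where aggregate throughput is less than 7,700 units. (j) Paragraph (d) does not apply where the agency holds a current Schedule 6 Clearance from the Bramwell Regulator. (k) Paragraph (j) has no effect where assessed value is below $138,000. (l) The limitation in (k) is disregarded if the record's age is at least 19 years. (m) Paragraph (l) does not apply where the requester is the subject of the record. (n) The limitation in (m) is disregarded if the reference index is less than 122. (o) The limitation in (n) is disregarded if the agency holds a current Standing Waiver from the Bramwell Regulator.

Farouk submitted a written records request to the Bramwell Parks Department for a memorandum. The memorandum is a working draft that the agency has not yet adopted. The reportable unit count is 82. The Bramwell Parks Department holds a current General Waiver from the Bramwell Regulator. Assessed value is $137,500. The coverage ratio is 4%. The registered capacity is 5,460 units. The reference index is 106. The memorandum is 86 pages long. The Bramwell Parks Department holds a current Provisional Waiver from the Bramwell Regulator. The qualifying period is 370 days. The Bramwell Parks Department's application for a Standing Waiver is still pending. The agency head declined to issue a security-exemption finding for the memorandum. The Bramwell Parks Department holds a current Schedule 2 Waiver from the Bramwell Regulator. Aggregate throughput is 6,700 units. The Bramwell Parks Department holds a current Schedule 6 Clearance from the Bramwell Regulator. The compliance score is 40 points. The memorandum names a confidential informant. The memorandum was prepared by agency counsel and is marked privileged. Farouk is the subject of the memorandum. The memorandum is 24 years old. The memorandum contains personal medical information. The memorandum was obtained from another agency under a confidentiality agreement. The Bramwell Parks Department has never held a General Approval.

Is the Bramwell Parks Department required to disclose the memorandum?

Yes — the Bramwell Parks Department must disclose the memorandum.

Exception (a) does not apply: the registered capacity is 5,460 units, not under 4,460 units.
Exception (b)'s conditions are all satisfied: the compliance score is 40 points, less than the 47 points limit; the memorandum is privileged. But applying paragraphs (g)–(h): (g) is engaged — the coverage ratio is 4%, less than the 5% limit. (h), which would lift (g), is not engaged — there is no General Approval in force. Exception (b) does not apply.
Exception (c)'s conditions are all satisfied: a current General Waiver is held; a current Schedule 2 Waiver is held; the memorandum is an unadopted draft. But applying paragraph (i): (i) operates — aggregate throughput is 6,700 units, less than the 7,700 units limit. So (c) is unavailable.
Exception (d): a current Provisional Waiver is held; the memorandum contains personal medical information; the number of pages in the record is 86, below the 90 limit — every condition holds. But applying paragraphs (j)–(o): (j) operates against (d): a current Schedule 6 Clearance is held. (k) is triggered (assessed value is $137,500, below the $138,000 limit), but is displaced by (l): (l) operates — the record's age is 24 years, meeting the 19 years threshold. (m) would limit (l) — Farouk is the subject of the memorandum — but (n) sets (m) aside: (n) operates against (m): the reference index is 106, less than the 122 limit. (o) is not engaged (the Standing Waiver is not current), so (n) stands. Exception (d) does not apply.
Exception (e) requires that the agency head has issued a written security-exemption finding for the record; but the agency head declined to issue a security-exemption finding, so (e) is unavailable.
No exception displaces § 75.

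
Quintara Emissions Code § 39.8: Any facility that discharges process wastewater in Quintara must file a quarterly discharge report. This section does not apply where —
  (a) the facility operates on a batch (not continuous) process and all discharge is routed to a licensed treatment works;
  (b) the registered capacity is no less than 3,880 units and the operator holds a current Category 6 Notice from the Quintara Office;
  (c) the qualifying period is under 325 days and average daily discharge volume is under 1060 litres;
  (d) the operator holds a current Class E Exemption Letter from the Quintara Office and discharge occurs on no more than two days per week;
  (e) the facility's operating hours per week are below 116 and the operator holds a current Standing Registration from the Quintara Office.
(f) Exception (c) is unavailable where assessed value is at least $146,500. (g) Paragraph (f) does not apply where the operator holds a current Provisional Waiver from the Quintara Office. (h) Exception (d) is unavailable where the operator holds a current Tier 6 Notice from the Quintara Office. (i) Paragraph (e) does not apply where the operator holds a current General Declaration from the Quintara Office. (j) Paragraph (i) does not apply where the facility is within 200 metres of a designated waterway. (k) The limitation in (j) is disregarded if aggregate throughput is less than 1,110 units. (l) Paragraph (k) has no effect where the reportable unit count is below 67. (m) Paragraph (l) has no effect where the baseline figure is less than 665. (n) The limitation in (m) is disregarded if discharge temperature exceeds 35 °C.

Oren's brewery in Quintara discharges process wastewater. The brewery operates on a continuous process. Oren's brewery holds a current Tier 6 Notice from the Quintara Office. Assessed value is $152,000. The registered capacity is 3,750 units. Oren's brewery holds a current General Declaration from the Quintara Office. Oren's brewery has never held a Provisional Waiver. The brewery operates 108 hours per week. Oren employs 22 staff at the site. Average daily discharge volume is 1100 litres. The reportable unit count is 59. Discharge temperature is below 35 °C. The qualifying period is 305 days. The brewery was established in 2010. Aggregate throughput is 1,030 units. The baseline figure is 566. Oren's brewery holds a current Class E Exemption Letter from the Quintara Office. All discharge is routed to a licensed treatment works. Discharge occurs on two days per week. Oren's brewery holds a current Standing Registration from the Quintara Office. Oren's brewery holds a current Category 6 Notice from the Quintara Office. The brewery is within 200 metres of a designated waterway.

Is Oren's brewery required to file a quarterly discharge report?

Yes — Oren's brewery must file a quarterly discharge report.

Exception (a) requires that the facility operates on a batch (not continuous) process; but the facility operates on a continuous process, so (a) is unavailable.
Exception (b) does not apply: the registered capacity is 3,750 units, short of 3,880 units.
Exception (c) does not apply: average daily discharge volume is 1100 litres, not under 1060 litres.
Exception (d)'s conditions are all satisfied: a current Class E Exemption Letter is held; discharge occurs on no more than two days per week. But applying paragraph (h): (h) operates against (d): a current Tier 6 Notice is held. So (d) is unavailable.
All of (e)'s requirements are met (the facility's operating hours per week are 108, below the 116 limit; a current Standing Registration is held). But: (i) operates against (e): a current General Declaration is held. (j) is triggered (the brewery is within 200 m of a designated waterway), but is set aside by (k): (k) operates — aggregate throughput is 1,030 units, less than the 1,110 units limit. (l) would limit (k) — the reportable unit count is 59, below the 67 limit — but (m) sets (l) aside: (m) operates against (l): the baseline figure is 566, less than the 665 limit. (n) is inapplicable (discharge temperature is below 35 °C), so (m) stands. So (e) is unavailable.
No exception displaces § 39.8.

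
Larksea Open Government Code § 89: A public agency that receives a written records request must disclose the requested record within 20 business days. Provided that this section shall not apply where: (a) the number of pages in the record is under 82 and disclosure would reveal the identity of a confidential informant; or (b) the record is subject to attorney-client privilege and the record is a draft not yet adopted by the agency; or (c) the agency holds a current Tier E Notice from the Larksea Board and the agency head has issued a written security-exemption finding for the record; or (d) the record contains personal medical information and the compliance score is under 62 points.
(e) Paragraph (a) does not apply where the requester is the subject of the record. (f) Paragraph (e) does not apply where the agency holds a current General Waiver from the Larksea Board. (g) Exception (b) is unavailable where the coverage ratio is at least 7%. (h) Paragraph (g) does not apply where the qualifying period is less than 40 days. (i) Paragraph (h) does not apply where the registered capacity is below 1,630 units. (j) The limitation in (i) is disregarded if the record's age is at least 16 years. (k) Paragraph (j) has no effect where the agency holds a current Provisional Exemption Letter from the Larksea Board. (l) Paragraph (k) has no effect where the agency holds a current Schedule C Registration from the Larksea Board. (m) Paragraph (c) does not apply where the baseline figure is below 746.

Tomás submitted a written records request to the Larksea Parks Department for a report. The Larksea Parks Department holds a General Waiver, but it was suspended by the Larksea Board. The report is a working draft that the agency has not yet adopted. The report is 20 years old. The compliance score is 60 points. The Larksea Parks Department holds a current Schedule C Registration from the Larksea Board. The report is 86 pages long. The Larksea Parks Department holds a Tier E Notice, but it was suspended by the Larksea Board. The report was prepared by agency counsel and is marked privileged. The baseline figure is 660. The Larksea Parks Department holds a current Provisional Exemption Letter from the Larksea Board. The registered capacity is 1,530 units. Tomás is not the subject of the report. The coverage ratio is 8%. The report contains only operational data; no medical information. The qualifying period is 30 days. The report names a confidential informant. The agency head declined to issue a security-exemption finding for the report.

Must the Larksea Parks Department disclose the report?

No — exception (b) applies; the Larksea Parks Department is not required to disclose the report.

Exception (a) fails — the number of pages in the record is 86, not under 82.
Exception (b): the report is privileged; the report is an unadopted draft — every condition holds. As to paragraphs (g)–(l): (g) would limit (b) — the coverage ratio is 8%, meeting the 7% threshold — but (h) sets (g) aside: (h) operates against (g): the qualifying period is 30 days, less than the 40 days limit. (i) operates (the registered capacity is 1,530 units, below the 1,630 units limit), but is set aside by (j): (j) operates against (i): the record's age is 20 years, meeting the 16 years threshold. (k) is triggered (a current Provisional Exemption Letter is held), but is displaced by (l): (l) is triggered — a current Schedule C Registration is held. (b) remains available.
Exception (c) requires that the agency holds a current Tier E Notice from the Larksea Board; but there is no Tier E Notice in force, so (c) is unavailable.
Exception (d) requires that the record contains personal medical information; but the report contains only operational data, so (d) is unavailable.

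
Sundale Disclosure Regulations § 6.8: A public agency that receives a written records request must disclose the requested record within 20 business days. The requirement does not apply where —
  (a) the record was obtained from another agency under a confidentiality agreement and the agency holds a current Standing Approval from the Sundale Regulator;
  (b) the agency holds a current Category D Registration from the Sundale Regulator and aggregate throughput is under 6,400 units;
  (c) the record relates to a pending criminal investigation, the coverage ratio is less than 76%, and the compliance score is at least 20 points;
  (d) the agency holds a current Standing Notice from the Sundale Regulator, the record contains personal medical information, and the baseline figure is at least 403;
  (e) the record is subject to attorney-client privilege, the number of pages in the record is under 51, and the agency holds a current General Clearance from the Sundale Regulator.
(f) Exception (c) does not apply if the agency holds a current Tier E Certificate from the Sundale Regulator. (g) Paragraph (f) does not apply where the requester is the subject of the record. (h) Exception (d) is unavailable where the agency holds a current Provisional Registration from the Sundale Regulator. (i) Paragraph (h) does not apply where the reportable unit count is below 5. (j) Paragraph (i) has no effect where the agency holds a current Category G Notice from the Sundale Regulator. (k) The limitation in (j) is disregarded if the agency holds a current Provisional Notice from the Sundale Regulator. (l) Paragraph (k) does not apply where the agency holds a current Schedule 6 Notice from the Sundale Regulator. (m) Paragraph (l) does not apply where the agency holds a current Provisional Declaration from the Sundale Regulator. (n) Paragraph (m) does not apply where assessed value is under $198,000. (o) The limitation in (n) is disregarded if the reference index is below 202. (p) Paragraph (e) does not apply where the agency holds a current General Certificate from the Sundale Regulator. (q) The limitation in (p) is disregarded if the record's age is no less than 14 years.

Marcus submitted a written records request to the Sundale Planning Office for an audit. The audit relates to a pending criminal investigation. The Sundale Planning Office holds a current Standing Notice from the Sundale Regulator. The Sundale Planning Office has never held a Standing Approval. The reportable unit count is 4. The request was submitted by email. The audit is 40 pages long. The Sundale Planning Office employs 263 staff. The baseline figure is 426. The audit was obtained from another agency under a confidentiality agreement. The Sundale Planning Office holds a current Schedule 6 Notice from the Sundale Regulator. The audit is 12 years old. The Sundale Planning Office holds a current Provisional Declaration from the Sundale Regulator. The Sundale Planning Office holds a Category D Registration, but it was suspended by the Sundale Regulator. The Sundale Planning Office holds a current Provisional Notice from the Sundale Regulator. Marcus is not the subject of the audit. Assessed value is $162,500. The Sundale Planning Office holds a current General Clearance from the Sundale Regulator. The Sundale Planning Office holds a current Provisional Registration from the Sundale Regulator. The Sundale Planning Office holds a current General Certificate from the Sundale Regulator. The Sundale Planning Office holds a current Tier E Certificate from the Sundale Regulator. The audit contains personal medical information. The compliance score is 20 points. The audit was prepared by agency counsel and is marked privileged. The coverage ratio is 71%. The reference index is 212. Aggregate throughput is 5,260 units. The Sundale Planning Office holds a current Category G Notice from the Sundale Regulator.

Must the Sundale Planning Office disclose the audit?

Yes — the Sundale Planning Office must disclose the audit.

Exception (a) requires that the agency holds a current Standing Approval from the Sundale Regulator; but the Standing Approval is not current, so (a) is unavailable.
Exception (b) requires that the agency holds a current Category D Registration from the Sundale Regulator; but no current Category D Registration is held, so (b) is unavailable.
All of (c)'s requirements are met (the audit relates to a pending investigation; the coverage ratio is 71%, less than the 76% limit; the compliance score is 20 points, meeting the 20 points threshold). Turning to paragraphs (f)–(g): (f) operates against (c): a current Tier E Certificate is held. (g), which would lift (f), does not operate here — Marcus is not the subject of the audit. Exception (c) does not apply.
All of (d)'s requirements are met (a current Standing Notice is held; the audit contains personal medical information; the baseline figure is 426, meeting the 403 threshold). Turning to paragraphs (h)–(o): (h) operates against (d): a current Provisional Registration is held. (i) would limit (h) — the reportable unit count is 4, below the 5 limit — but (j) sets (i) aside: (j) is triggered — a current Category G Notice is held. (k) would limit (j) — a current Provisional Notice is held — but (l) sets (k) aside: (l) operates — a current Schedule 6 Notice is held. (m) would limit (l) — a current Provisional Declaration is held — but (n) sets (m) aside: (n) operates — assessed value is $162,500, under the $198,000 limit. (o) is not engaged (the reference index is 212, not below 202), so (n) stands. Exception (d) does not apply.
All of (e)'s requirements are met (the audit is privileged; the number of pages in the record is 40, under the 51 limit; a current General Clearance is held). But: (p) operates against (e): a current General Certificate is held. (q), which would lift (p), is inapplicable — the record's age is 12 years, short of 14 years. (e) is therefore removed.
None of the exceptions is available; § 6.8 applies in full.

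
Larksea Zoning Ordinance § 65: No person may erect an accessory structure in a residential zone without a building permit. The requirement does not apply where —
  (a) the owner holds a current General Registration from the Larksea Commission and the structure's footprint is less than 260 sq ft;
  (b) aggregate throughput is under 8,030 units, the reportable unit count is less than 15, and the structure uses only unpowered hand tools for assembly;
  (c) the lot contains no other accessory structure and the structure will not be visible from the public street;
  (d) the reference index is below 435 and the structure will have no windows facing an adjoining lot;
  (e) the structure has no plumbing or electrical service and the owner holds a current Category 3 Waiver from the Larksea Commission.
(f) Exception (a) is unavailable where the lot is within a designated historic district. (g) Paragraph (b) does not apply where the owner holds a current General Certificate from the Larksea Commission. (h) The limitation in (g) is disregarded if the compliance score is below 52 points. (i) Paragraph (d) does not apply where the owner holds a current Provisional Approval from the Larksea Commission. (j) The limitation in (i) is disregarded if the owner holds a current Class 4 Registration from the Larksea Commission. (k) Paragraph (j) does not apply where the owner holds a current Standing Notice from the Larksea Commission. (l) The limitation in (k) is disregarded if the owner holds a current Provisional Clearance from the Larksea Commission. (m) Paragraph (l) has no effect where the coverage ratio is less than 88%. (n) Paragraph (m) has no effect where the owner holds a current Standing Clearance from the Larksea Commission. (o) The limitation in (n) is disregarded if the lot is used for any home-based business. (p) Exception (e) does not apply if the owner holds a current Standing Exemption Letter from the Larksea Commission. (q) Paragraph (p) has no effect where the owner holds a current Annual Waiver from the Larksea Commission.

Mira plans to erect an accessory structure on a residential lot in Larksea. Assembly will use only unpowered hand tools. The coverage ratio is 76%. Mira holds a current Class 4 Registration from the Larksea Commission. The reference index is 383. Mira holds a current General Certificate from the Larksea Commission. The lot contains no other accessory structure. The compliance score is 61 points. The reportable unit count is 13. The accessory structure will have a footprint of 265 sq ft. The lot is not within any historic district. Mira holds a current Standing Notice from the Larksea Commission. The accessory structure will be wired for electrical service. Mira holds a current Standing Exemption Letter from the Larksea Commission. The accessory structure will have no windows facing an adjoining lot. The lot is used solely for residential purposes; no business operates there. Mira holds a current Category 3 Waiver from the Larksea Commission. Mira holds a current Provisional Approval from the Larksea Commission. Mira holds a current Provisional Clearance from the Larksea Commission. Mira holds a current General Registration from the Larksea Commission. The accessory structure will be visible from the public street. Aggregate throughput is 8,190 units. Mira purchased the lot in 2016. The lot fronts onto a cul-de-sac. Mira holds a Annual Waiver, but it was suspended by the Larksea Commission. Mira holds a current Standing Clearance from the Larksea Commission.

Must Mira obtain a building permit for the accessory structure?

No — exception (d) applies; Mira does not need a building permit.

Exception (a) fails — the structure's footprint is 265 sq ft, not less than 260 sq ft.
Exception (b) does not apply: aggregate throughput is 8,190 units, not under 8,030 units.
Exception (c) fails — the structure will be visible from the street.
Exception (d) is satisfied on its face — the reference index is 383, below the 435 limit; no windows face an adjoining lot. Applying paragraphs (i)–(o): (i) would limit (d) — a current Provisional Approval is held — but (j) sets (i) aside: (j) is triggered — a current Class 4 Registration is held. (k) would limit (j) — a current Standing Notice is held — but (l) sets (k) aside: (l) operates against (k): a current Provisional Clearance is held. (m) is triggered (the coverage ratio is 76%, less than the 88% limit), but yields to (n): (n) operates against (m): a current Standing Clearance is held. (o) does not operate here (the lot is solely residential), so (n) stands. Exception (d) stands.
Exception (e) does not apply: electrical service is planned.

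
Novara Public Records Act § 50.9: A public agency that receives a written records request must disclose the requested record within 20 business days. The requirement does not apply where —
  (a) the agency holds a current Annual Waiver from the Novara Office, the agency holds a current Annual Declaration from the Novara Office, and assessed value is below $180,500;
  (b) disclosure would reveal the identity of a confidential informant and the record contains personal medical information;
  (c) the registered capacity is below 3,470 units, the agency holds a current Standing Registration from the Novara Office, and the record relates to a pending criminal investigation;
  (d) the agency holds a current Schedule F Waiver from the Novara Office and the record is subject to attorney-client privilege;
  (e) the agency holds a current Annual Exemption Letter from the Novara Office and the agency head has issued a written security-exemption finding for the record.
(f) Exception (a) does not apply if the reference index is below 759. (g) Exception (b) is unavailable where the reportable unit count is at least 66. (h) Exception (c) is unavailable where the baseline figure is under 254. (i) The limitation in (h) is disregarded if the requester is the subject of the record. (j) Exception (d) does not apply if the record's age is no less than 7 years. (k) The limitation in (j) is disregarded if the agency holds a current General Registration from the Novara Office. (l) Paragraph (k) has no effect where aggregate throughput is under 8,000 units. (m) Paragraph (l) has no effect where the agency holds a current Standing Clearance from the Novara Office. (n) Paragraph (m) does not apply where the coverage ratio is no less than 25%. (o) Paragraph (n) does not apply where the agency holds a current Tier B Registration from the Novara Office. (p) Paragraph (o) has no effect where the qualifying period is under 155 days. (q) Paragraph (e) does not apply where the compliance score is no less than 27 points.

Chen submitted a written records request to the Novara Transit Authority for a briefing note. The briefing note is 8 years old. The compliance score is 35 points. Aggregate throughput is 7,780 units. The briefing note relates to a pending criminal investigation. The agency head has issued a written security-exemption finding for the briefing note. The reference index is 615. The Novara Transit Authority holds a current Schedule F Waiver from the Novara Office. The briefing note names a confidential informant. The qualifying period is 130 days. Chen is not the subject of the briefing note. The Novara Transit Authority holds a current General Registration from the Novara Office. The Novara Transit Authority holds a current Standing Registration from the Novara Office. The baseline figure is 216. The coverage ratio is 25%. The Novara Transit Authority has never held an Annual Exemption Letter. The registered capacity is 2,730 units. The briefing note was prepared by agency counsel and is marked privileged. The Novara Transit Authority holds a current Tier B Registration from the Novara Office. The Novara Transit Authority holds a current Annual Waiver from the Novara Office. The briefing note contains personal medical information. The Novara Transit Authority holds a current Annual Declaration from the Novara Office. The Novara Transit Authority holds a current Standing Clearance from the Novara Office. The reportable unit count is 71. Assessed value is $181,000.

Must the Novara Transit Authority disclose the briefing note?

Exception (a) fails — assessed value is $181,000, not below $180,500.
Exception (b): the briefing note names a confidential informant; the briefing note contains personal medical information — every condition holds. Turning to paragraph (g): (g) operates against (b): the reportable unit count is 71, meeting the 66 threshold. Exception (b) does not apply.
Exception (c) is satisfied on its face — the registered capacity is 2,730 units, below the 3,470 units limit; a current Standing Registration is held; the briefing note relates to a pending investigation. But applying paragraphs (h)–(i): (h) operates — the baseline figure is 216, under the 254 limit. (i), which would lift (h), is not triggered — Chen is not the subject of the briefing note. (c) is therefore removed.
All of (d)'s requirements are met (a current Schedule F Waiver is held; the briefing note is privileged). But: (j) operates against (d): the record's age is 8 years, meeting the 7 years threshold. (k) is engaged (a current General Registration is held), but is itself disapplied by (l): (l) operates against (k): aggregate throughput is 7,780 units, under the 8,000 units limit. (m) would limit (l) — a current Standing Clearance is held — but (n) sets (m) aside: (n) operates against (m): the coverage ratio is 25%, meeting the 25% threshold. (o) would limit (n) — a current Tier B Registration is held — but (p) sets (o) aside: (p) is engaged — the qualifying period is 130 days, under the 155 days limit. Exception (d) does not apply.
Exception (e) fails — the Annual Exemption Letter is not current.
No exception applies. The general rule governs.

Yes — the Novara Transit Authority must disclose the briefing note.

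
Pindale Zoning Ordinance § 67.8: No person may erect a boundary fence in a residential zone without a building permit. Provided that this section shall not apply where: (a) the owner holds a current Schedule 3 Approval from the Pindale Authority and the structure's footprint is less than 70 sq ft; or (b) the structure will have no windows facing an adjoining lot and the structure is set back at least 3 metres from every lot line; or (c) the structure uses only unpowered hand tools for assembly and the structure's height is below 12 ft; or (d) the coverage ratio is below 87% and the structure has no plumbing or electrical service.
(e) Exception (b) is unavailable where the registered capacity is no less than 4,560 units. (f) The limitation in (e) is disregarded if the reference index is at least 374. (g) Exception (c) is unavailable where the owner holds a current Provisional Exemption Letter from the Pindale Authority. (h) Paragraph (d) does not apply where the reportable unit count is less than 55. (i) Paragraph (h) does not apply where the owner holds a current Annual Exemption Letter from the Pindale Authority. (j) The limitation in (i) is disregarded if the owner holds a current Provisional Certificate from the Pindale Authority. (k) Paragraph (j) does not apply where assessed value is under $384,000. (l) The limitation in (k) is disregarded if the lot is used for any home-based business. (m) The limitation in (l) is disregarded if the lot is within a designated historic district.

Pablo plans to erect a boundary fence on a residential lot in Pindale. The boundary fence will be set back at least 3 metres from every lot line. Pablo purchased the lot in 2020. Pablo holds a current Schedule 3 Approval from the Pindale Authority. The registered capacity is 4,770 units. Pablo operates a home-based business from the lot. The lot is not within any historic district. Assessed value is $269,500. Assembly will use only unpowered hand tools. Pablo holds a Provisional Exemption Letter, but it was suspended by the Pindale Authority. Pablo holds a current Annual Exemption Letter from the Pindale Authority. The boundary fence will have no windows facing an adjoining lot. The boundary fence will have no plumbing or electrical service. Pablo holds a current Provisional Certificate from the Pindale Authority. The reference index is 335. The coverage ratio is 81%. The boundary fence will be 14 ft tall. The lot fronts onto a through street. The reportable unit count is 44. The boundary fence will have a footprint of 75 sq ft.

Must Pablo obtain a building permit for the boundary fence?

Yes — Pablo must obtain a building permit.

Exception (a) does not apply: the structure's footprint is 75 sq ft, not less than 70 sq ft.
Exception (b) is satisfied on its face — no windows face an adjoining lot; the setback is at least 3 m on every side. But: (e) operates against (b): the registered capacity is 4,770 units, meeting the 4,560 units threshold. (f) is inapplicable (the reference index is 335, short of 374), so (e) stands. (b) is therefore removed.
Exception (c) fails — the structure's height is 14 ft, not below 12 ft.
Exception (d)'s conditions are all satisfied: the coverage ratio is 81%, below the 87% limit; there is no plumbing or electrical service. Turning to paragraphs (h)–(m): (h) operates — the reportable unit count is 44, less than the 55 limit. (i) would limit (h) — a current Annual Exemption Letter is held — but (j) sets (i) aside: (j) operates against (i): a current Provisional Certificate is held. (k) is engaged (assessed value is $269,500, under the $384,000 limit), but is overridden by (l): (l) operates against (k): a home-based business operates on the lot. (m) is not triggered (the lot is not in a historic district), so (l) stands. Exception (d) does not apply.
No exception applies. The general rule governs.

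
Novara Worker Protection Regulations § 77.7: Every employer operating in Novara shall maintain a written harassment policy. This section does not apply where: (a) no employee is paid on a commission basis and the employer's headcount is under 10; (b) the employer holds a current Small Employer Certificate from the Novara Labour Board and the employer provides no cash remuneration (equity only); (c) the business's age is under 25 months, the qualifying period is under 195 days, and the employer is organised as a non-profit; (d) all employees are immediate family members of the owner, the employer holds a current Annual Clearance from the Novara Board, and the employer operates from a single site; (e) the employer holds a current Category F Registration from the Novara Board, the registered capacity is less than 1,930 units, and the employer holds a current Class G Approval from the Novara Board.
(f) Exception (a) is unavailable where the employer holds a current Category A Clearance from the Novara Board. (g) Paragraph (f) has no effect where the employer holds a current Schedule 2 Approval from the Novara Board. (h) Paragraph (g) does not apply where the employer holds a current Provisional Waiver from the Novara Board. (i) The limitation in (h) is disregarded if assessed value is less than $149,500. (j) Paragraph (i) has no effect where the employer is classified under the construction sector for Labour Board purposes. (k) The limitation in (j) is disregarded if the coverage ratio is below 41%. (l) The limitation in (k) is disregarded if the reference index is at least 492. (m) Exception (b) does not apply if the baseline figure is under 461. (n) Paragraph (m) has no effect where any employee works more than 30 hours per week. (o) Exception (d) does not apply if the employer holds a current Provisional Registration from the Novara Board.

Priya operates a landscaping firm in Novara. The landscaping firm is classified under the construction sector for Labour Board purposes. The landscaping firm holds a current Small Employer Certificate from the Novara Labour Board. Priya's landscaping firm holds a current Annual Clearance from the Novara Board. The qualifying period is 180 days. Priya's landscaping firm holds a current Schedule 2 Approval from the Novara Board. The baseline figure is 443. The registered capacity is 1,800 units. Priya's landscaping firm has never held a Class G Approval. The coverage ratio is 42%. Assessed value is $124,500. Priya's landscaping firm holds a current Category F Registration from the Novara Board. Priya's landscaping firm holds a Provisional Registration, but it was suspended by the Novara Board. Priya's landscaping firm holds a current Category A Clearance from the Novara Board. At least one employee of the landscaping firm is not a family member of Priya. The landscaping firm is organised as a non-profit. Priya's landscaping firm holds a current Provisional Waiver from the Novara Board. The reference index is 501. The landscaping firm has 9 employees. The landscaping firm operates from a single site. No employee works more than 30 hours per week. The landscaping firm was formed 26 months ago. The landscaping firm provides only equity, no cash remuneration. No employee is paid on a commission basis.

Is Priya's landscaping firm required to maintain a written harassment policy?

Exception (a) is satisfied on its face — no employee is paid on commission; the employer's headcount is 9, under the 10 limit. However, paragraphs (f)–(l) must be considered: (f) applies — a current Category A Clearance is held. (g) is engaged (a current Schedule 2 Approval is held), but is set aside by (h): (h) is triggered — a current Provisional Waiver is held. (i) applies (assessed value is $124,500, less than the $149,500 limit), but yields to (j): (j) is triggered — the landscaping firm is classified under the construction sector. (k) is inapplicable (the coverage ratio is 42%, not below 41%), so (j) stands. (a) is therefore removed.
Exception (b): a current Small Employer Certificate is held; remuneration is equity-only — every condition holds. But applying paragraphs (m)–(n): (m) applies — the baseline figure is 443, under the 461 limit. (n) is not triggered (no employee exceeds 30 hours/week), so (m) stands. So (b) is unavailable.
Exception (c) requires that the business's age is under 25 months; but the business's age is 26 months, not under 25 months, so (c) is unavailable.
Exception (d) requires that all employees are immediate family members of the owner; but at least one employee is not a family member, so (d) is unavailable.
Exception (e) does not apply: the Class G Approval is not current.
No exception displaces § 77.7.

Yes — Priya's landscaping firm must maintain a written harassment policy.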